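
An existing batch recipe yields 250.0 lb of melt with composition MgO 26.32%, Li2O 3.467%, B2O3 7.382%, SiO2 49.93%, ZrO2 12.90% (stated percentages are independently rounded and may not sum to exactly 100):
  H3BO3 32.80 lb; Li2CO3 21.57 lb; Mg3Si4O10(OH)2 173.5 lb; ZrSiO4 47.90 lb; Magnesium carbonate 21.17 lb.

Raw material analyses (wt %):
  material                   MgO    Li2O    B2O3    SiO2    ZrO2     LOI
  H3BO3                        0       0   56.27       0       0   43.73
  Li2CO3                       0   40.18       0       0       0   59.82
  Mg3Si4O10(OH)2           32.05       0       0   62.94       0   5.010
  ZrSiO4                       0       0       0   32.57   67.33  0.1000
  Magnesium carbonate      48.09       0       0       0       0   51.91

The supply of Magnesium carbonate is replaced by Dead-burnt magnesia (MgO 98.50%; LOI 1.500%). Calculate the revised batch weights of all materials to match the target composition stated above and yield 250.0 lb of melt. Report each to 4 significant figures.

Working values are shown with 4-significant-digit rounding within the worked lines — the whole derivation runs at exact precision through the solve. Every reported number undergoes a single rounding; all derived quantities, which include the totals, five oxide percentages, net glass mass, yield, ignition loss, are re-derived in full float precision, exactly as printed in either problem or answer, using the weight values on 250.0 lb of glass.
The oxide mass targets at 250.0 lb melt:
  MgO: 26.32% × 250.0 = 65.80 lb
  Li2O: 3.467% × 250.0 = 8.668 lb
  B2O3: 7.382% × 250.0 = 18.45 lb
  SiO2: 49.93% × 250.0 = 124.8 lb
  ZrO2: 12.90% × 250.0 = 32.25 lb
A balance pass over the oxides, working from each reported weight, under the basis named above (summed amounts equal target values up to rounding of the answer):
  MgO: 173.5·0.3205 + 10.34·0.9850 = 65.79 lb (target 65.80 lb)
  Li2O: 21.57·0.4018 = 8.667 lb (target 8.668 lb)
  B2O3: 32.80·0.5627 = 18.46 lb (target 18.45 lb)
  SiO2: 173.5·0.6294 + 47.90·0.3257 = 124.8 lb (target 124.8 lb)
  ZrO2: 47.90·0.6733 = 32.25 lb (target 32.25 lb)
Glass-mass closure: Σ batch − LOI loss = 250.0 lb (per-oxide target masses sum to 250.0 lb; with the basis standing at 250.0 lb — a pure rounding effect).
Batch total: Σ batch = 286.1 lb; loss to ignition Σ batch·LOI = 36.14 lb; the yield ratio, glass ÷ batch: 87.37%.

Revised batch per 250.0 lb melt:
  H3BO3: 32.80 lb
  Li2CO3: 21.57 lb
  Mg3Si4O10(OH)2: 173.5 lb
  ZrSiO4: 47.90 lb
  Dead-burnt magnesia: 10.34 lb
Total batch = 286.1 lb; LOI loss = 36.14 lb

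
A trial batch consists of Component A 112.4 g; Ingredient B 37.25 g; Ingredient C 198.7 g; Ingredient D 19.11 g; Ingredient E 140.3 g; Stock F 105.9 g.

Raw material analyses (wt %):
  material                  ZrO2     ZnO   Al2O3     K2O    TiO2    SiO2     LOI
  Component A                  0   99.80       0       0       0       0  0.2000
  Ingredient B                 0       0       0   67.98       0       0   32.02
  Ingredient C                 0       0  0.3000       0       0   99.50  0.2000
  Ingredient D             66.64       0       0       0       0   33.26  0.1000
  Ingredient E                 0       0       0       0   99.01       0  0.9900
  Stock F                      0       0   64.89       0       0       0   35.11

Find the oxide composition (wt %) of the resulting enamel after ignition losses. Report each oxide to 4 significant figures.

Glass mass = 562.5 g (batch 613.7 − LOI 51.14).
Composition: ZrO2 2.264%, ZnO 19.94%, Al2O3 12.32%, K2O 4.502%, TiO2 24.69%, SiO2 36.28%

The intermediate values are shown rounded to four significant digits across the worked steps. Each numeric step carries full precision at all times — a single rounding produces each reported figure; all derived quantities are computed from the batch weights on 562.5 g of glass at full float precision (glass mass, the totals, ignition loss, yield, six oxide percentages) as set out in the question or the answer.
Oxide masses out of the charge:
  ZrO2: 19.11·0.6664 = 12.73 g
  ZnO: 112.4·0.9980 = 112.2 g
  Al2O3: 198.7·0.003000 + 105.9·0.6489 = 69.31 g
  K2O: 37.25·0.6798 = 25.32 g
  TiO2: 140.3·0.9901 = 138.9 g
  SiO2: 198.7·0.9950 + 19.11·0.3326 = 204.1 g
LOI: 112.4·0.002000 + 37.25·0.3202 + 198.7·0.002000 + 19.11·0.001000 + 140.3·0.009900 + 105.9·0.3511 = 51.14 g
Resulting glass, batch − LOI: 613.7 − 51.14 = 562.5 g (= Σ oxide masses)
percent share: oxide ÷ glass, ×100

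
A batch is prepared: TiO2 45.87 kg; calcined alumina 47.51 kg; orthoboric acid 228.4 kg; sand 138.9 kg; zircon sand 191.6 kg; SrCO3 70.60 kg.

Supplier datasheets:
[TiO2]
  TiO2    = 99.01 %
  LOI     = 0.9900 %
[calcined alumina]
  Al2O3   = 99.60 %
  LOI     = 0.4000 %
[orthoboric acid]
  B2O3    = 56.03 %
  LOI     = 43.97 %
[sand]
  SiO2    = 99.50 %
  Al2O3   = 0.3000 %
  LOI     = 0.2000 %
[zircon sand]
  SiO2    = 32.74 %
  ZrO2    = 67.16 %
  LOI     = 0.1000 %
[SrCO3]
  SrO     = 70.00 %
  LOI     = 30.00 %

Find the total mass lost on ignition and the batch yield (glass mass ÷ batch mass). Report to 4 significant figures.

All arithmetic carries full precision in every operation. Rounding to 4 significant digits extends to each working value as printed. Every reported figure takes just one rounding; the derived quantities (glass mass, LOI, the totals, the yield, the six compositions) are computed at full precision using the weight values at 600.2 kg of glass as given in question or answer.
Each material's LOI contribution:
  TiO2: 45.87 × 0.009900 = 0.4541 kg
  calcined alumina: 47.51 × 0.004000 = 0.1900 kg
  orthoboric acid: 228.4 × 0.4397 = 100.4 kg
  sand: 138.9 × 0.002000 = 0.2778 kg
  zircon sand: 191.6 × 0.001000 = 0.1916 kg
  SrCO3: 70.60 × 0.3000 = 21.18 kg
Total LOI = 122.7 kg
Glass = batch − LOI = 722.9 − 122.7 = 600.2 kg

LOI loss = 122.7 kg; glass = 600.2 kg; yield = 83.02%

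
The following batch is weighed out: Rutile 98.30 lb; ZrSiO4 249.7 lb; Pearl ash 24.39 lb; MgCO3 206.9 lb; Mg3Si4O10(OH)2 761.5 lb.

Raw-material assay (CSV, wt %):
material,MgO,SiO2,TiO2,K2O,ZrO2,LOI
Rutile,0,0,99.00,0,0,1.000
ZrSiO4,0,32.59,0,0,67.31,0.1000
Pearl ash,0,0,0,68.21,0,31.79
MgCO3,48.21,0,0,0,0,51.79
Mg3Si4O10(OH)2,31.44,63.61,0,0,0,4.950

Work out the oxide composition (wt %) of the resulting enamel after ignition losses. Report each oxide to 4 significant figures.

Working values are printed, with 4-significant-figure rounding, on the page; the working math carries exact precision in all steps. A single rounding produces each reported result — derived quantities, which include net glass mass, the totals, ignition loss, yield, five oxide percentages, are re-derived at exact precision, exactly as printed in the problem or the answer, using the weight values per 1187 lb of glass.
What the batch supplies per oxide:
  MgO: 206.9·0.4821 + 761.5·0.3144 = 339.2 lb
  SiO2: 249.7·0.3259 + 761.5·0.6361 = 565.8 lb
  TiO2: 98.30·0.9900 = 97.32 lb
  K2O: 24.39·0.6821 = 16.64 lb
  ZrO2: 249.7·0.6731 = 168.1 lb
LOI: 98.30·0.01000 + 249.7·0.001000 + 24.39·0.3179 + 206.9·0.5179 + 761.5·0.04950 = 153.8 lb
The glass mass, total less LOI, = 1341 − 153.8 = 1187 lb (matching Σ of the oxides)
wt % = 100 × oxide mass / glass mass

Glass mass = 1187 lb (batch 1341 − LOI 153.8).
Composition: MgO 28.57%, SiO2 47.67%, TiO2 8.199%, K2O 1.402%, ZrO2 14.16%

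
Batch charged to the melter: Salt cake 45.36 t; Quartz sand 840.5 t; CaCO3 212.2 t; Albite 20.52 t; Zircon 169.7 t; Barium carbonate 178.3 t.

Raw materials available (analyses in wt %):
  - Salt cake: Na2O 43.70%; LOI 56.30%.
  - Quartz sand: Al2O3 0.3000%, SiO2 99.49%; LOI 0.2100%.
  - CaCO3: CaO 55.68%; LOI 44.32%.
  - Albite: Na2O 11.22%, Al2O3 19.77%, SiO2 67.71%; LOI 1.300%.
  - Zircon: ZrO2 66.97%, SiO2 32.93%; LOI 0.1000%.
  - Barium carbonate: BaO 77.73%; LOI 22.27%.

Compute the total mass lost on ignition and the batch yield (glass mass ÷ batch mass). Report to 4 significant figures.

The whole derivation keeps exact precision all the way through. In-progress results are shown, rounded to four significant figures, when written out; each reported number is rounded once only — derived quantities are recomputed in full precision (six oxide percentages, yield, glass mass, totals, ignition loss) using the weight values for 1305 t of glass precisely as stated by the problem or the answer.
Material-by-material LOI:
  Salt cake: 45.36 × 0.5630 = 25.54 t
  Quartz sand: 840.5 × 0.002100 = 1.765 t
  CaCO3: 212.2 × 0.4432 = 94.05 t
  Albite: 20.52 × 0.01300 = 0.2668 t
  Zircon: 169.7 × 0.001000 = 0.1697 t
  Barium carbonate: 178.3 × 0.2227 = 39.71 t
Total LOI = 161.5 t
Glass = batch − LOI = 1467 − 161.5 = 1305 t

LOI loss = 161.5 t; glass = 1305 t; yield = 88.99%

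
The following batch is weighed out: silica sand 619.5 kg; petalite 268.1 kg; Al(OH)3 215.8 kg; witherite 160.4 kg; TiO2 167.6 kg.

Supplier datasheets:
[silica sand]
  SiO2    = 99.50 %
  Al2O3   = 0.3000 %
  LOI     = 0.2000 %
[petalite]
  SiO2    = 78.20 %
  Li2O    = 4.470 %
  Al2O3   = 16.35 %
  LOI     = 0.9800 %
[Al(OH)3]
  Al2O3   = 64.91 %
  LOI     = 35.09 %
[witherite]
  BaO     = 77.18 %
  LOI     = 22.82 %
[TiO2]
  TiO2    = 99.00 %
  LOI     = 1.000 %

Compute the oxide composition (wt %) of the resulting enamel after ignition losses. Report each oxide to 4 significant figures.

Glass mass = 1314 kg (batch 1431 − LOI 117.9).
Composition: BaO 9.425%, SiO2 62.89%, TiO2 12.63%, Li2O 0.9124%, Al2O3 14.14%

Values along the way are shown rounded off to 4 significant digits in the printout — all internal work holds full precision at each step; every reported figure sees exactly one rounding; all derived quantities (the five compositions, net glass mass, yield, LOI, the totals) are carried from the weighed amounts for 1314 kg of glass at full precision, as set out in question or answer.
Oxide-by-oxide delivered mass:
  BaO: 160.4·0.7718 = 123.8 kg
  SiO2: 619.5·0.9950 + 268.1·0.7820 = 826.1 kg
  TiO2: 167.6·0.9900 = 165.9 kg
  Li2O: 268.1·0.04470 = 11.98 kg
  Al2O3: 619.5·0.003000 + 268.1·0.1635 + 215.8·0.6491 = 185.8 kg
LOI: 619.5·0.002000 + 268.1·0.009800 + 215.8·0.3509 + 160.4·0.2282 + 167.6·0.01000 = 117.9 kg
batch − LOI leaves glass = 1431 − 117.9 = 1314 kg (equal to the oxide-mass sum)
wt %: oxide over glass, times 100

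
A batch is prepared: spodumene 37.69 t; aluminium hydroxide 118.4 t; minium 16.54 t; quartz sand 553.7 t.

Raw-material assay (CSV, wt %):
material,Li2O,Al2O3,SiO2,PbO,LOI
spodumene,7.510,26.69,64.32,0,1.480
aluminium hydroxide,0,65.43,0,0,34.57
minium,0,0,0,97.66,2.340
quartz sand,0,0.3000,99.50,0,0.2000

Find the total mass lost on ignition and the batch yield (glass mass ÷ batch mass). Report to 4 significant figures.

Every computation maintains exact precision in every operation — the intermediate values are rounded to four significant digits as shown; every reported value undergoes a single rounding; all derived quantities, which include ignition loss, four oxide percentages, the yield, the totals, glass mass, are re-derived in exact precision, as set out in the question or the answer, from the weighed amounts at 683.3 t of glass.
Loss on ignition, line by line:
  spodumene: 37.69 × 0.01480 = 0.5578 t
  aluminium hydroxide: 118.4 × 0.3457 = 40.93 t
  minium: 16.54 × 0.02340 = 0.3870 t
  quartz sand: 553.7 × 0.002000 = 1.107 t
Total LOI = 42.98 t
Glass = batch − LOI = 726.3 − 42.98 = 683.3 t

LOI loss = 42.98 t; glass = 683.3 t; yield = 94.08%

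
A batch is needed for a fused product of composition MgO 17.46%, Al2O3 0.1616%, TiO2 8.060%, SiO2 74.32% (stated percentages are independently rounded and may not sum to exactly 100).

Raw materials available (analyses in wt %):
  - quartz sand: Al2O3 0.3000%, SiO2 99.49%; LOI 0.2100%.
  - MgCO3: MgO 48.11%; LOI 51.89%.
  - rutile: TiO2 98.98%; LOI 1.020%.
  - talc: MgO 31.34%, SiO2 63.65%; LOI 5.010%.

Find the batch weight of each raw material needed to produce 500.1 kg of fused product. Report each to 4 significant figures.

Working values appear, rounded to four significant digits, as written; all arithmetic maintains full precision throughout; every reported value carries a single rounding. All derived quantities (totals, four oxide percentages, net glass mass, ignition loss, yield) are rebuilt at full float precision from the weighed amounts on 500.1 kg of glass as quoted within question or answer.
Oxide-by-oxide targets in 500.1 kg fused product:
  MgO: 17.46% × 500.1 = 87.32 kg
  Al2O3: 0.1616% × 500.1 = 0.8082 kg
  TiO2: 8.060% × 500.1 = 40.31 kg
  SiO2: 74.32% × 500.1 = 371.7 kg
Balance tally, oxide-wise, on the weights just shown, per the basis as stated (each sum matches its target mass once rounding is allowed for):
  MgO: 75.40·0.4811 + 162.9·0.3134 = 87.33 kg (target 87.32 kg)
  Al2O3: 269.4·0.003000 = 0.8082 kg (target 0.8082 kg)
  TiO2: 40.72·0.9898 = 40.30 kg (target 40.31 kg)
  SiO2: 269.4·0.9949 + 162.9·0.6365 = 371.7 kg (target 371.7 kg)
Glass mass check: the batch minus its LOI: 500.2 kg (targets for the oxides total 500.1 kg; the stated basis being 500.1 kg — a pure rounding effect).
Whole-batch sum: Σ batch = 548.4 kg; ignition loss, Σ(batch × LOI) = 48.27 kg; as yield: glass ÷ batch → 91.20%.

Batch per 500.1 kg fused product:
  quartz sand: 269.4 kg
  MgCO3: 75.40 kg
  rutile: 40.72 kg
  talc: 162.9 kg
Total batch = 548.4 kg; LOI loss = 48.27 kg; yield = 91.20%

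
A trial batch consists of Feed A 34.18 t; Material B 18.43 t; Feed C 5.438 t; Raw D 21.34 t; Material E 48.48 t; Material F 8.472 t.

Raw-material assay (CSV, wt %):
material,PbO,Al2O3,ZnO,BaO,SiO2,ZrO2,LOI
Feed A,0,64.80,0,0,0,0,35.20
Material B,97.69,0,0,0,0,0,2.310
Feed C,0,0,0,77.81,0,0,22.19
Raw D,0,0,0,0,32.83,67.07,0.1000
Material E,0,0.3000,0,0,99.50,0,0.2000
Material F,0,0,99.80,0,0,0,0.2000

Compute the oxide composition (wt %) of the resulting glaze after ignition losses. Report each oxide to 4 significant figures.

Glass mass = 122.5 t (batch 136.3 − LOI 13.80).
Composition: PbO 14.69%, Al2O3 18.19%, ZnO 6.900%, BaO 3.453%, SiO2 45.08%, ZrO2 11.68%

Intermediates are printed rounded to 4 significant digits. The working math keeps full precision through the solve; every reported figure is rounded a single time; all derived quantities are computed from the weighed amounts for 122.5 t of glass in full precision (the totals, net glass mass, the yield, LOI, the six compositions), as set out in problem or answer.
Oxide masses out of the charge:
  PbO: 18.43·0.9769 = 18.00 t
  Al2O3: 34.18·0.6480 + 48.48·0.003000 = 22.29 t
  ZnO: 8.472·0.9980 = 8.455 t
  BaO: 5.438·0.7781 = 4.231 t
  SiO2: 21.34·0.3283 + 48.48·0.9950 = 55.24 t
  ZrO2: 21.34·0.6707 = 14.31 t
LOI: 34.18·0.3520 + 18.43·0.02310 + 5.438·0.2219 + 21.34·0.001000 + 48.48·0.002000 + 8.472·0.002000 = 13.80 t
batch − LOI leaves glass = 136.3 − 13.80 = 122.5 t (= the summed oxide contributions)
percent share: oxide ÷ glass, ×100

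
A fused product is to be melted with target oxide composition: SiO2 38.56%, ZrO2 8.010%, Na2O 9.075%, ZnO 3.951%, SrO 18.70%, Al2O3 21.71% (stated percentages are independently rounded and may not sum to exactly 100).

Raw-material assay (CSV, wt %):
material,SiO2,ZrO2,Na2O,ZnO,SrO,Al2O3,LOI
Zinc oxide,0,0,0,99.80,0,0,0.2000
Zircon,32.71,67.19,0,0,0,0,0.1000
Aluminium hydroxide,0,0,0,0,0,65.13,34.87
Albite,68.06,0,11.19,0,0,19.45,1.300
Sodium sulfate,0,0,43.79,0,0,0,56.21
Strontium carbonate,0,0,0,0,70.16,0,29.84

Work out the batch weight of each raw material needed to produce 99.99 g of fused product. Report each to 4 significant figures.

The intermediate values are printed with 4-significant-digit rounding as written; full float precision is kept in all steps. Every reported number undergoes a single rounding — the derived quantities, which include yield, glass mass, the six compositions, totals, ignition loss, are re-derived in full precision, as quoted within the problem or the answer, using the weight values for 99.99 g of glass.
Target oxide masses per 99.99 g fused product:
  SiO2: 38.56% × 99.99 = 38.56 g
  ZrO2: 8.010% × 99.99 = 8.009 g
  Na2O: 9.075% × 99.99 = 9.074 g
  ZnO: 3.951% × 99.99 = 3.951 g
  SrO: 18.70% × 99.99 = 18.70 g
  Al2O3: 21.71% × 99.99 = 21.71 g
Balance tally, oxide-wise, working from each reported weight, against the basis in use (summed amounts equal target values up to rounding of the answer):
  SiO2: 11.92·0.3271 + 50.92·0.6806 = 38.56 g (target 38.56 g)
  ZrO2: 11.92·0.6719 = 8.009 g (target 8.009 g)
  Na2O: 50.92·0.1119 + 7.710·0.4379 = 9.074 g (target 9.074 g)
  ZnO: 3.959·0.9980 = 3.951 g (target 3.951 g)
  SrO: 26.65·0.7016 = 18.70 g (target 18.70 g)
  Al2O3: 18.12·0.6513 + 50.92·0.1945 = 21.71 g (target 21.71 g)
Glass-mass closure: total charge less LOI = 99.99 g (the targets, summed, come to 100.0 g; with the basis standing at 99.99 g — deltas are rounding alone).
Adding the batch up: Σ batch = 119.3 g; LOI removed, Σ of batch·LOI: 19.29 g; the yield ratio, glass ÷ batch: 83.83%.

Batch per 99.99 g fused product:
  Zinc oxide: 3.959 g
  Zircon: 11.92 g
  Aluminium hydroxide: 18.12 g
  Albite: 50.92 g
  Sodium sulfate: 7.710 g
  Strontium carbonate: 26.65 g
Total batch = 119.3 g; LOI loss = 19.29 g; yield = 83.83%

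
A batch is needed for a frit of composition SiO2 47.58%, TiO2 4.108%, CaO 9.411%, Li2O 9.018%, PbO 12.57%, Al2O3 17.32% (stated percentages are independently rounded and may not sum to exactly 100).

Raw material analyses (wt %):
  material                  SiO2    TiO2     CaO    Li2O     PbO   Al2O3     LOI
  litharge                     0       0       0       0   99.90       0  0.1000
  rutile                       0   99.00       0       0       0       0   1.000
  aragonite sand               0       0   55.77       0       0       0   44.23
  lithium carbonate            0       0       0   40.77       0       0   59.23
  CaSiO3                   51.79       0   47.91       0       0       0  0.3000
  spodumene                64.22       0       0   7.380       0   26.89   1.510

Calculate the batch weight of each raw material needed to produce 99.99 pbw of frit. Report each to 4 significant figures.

Batch per 99.99 pbw frit:
  litharge: 12.58 pbw
  rutile: 4.149 pbw
  aragonite sand: 6.564 pbw
  lithium carbonate: 10.46 pbw
  CaSiO3: 12.00 pbw
  spodumene: 64.40 pbw
Total batch = 110.2 pbw; LOI loss = 10.16 pbw; yield = 90.78%

In-progress results are printed, rounded to 4 significant digits, when written out — all internal work maintains full precision at every stage — each reported number takes exactly one rounding; the derived quantities are recomputed in exact precision (glass mass, six oxide percentages, LOI, the totals, yield) using the weight values on 99.99 pbw of glass as written in the problem or answer text.
The oxide mass targets at 99.99 pbw frit:
  SiO2: 47.58% × 99.99 = 47.58 pbw
  TiO2: 4.108% × 99.99 = 4.108 pbw
  CaO: 9.411% × 99.99 = 9.410 pbw
  Li2O: 9.018% × 99.99 = 9.017 pbw
  PbO: 12.57% × 99.99 = 12.57 pbw
  Al2O3: 17.32% × 99.99 = 17.32 pbw
Per-oxide balance check on the weights just shown, relative to the basis at hand (delivered sums recover each target within answer rounding):
  SiO2: 12.00·0.5179 + 64.40·0.6422 = 47.57 pbw (target 47.58 pbw)
  TiO2: 4.149·0.9900 = 4.108 pbw (target 4.108 pbw)
  CaO: 6.564·0.5577 + 12.00·0.4791 = 9.410 pbw (target 9.410 pbw)
  Li2O: 10.46·0.4077 + 64.40·0.07380 = 9.017 pbw (target 9.017 pbw)
  PbO: 12.58·0.9990 = 12.57 pbw (target 12.57 pbw)
  Al2O3: 64.40·0.2689 = 17.32 pbw (target 17.32 pbw)
Consistency of the glass mass: net batch after ignition = 99.99 pbw (oxide target masses add up to 100.0 pbw; stated basis 99.99 pbw — gaps are rounding artifacts).
Total batch = Σ batch = 110.2 pbw; LOI loss = Σ batch·LOI = 10.16 pbw; the yield ratio, glass ÷ batch: 90.78%.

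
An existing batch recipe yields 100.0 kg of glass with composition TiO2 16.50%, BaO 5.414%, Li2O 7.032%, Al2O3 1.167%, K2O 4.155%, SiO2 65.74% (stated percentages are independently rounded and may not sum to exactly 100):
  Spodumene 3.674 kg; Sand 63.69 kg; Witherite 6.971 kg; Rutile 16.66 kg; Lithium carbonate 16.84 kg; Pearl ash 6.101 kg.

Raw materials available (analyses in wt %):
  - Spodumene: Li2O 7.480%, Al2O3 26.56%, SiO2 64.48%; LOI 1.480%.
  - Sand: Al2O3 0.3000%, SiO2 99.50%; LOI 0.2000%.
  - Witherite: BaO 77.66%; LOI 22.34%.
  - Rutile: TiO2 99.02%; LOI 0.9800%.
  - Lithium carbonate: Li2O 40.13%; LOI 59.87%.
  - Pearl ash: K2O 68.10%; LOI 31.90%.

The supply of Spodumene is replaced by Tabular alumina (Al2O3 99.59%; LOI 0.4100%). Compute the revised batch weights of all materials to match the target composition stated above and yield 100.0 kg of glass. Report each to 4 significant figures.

Values along the way are shown rounded to 4 significant figures when written out. Full precision is carried at all times; a single rounding yields every reported number — all derived quantities (totals, glass mass, ignition loss, the yield, the six compositions) are re-derived at full float precision using the weight values per 100.0 kg of glass, as given in either problem or answer.
Target oxide masses per 100.0 kg glass:
  TiO2: 16.50% × 100.0 = 16.50 kg
  BaO: 5.414% × 100.0 = 5.414 kg
  Li2O: 7.032% × 100.0 = 7.032 kg
  Al2O3: 1.167% × 100.0 = 1.167 kg
  K2O: 4.155% × 100.0 = 4.155 kg
  SiO2: 65.74% × 100.0 = 65.74 kg
Mass-balance tally per oxide working from each reported weight, per the basis as stated (sum by sum, the targets are met given rounding of the digits):
  TiO2: 16.66·0.9902 = 16.50 kg (target 16.50 kg)
  BaO: 6.971·0.7766 = 5.414 kg (target 5.414 kg)
  Li2O: 17.52·0.4013 = 7.031 kg (target 7.032 kg)
  Al2O3: 0.9728·0.9959 + 66.07·0.003000 = 1.167 kg (target 1.167 kg)
  K2O: 6.101·0.6810 = 4.155 kg (target 4.155 kg)
  SiO2: 66.07·0.9950 = 65.74 kg (target 65.74 kg)
Auditing the glass mass value: the batch minus its LOI: 100.0 kg (per-oxide target masses sum to 100.0 kg; versus the stated basis of 100.0 kg — a pure rounding effect).
Summing the batch: Σ batch = 114.3 kg; Σ batch·LOI gives LOI loss = 14.29 kg; yield: glass divided by total = 87.50%.

Revised batch per 100.0 kg glass:
  Tabular alumina: 0.9728 kg
  Sand: 66.07 kg
  Witherite: 6.971 kg
  Rutile: 16.66 kg
  Lithium carbonate: 17.52 kg
  Pearl ash: 6.101 kg
Total batch = 114.3 kg; LOI loss = 14.29 kg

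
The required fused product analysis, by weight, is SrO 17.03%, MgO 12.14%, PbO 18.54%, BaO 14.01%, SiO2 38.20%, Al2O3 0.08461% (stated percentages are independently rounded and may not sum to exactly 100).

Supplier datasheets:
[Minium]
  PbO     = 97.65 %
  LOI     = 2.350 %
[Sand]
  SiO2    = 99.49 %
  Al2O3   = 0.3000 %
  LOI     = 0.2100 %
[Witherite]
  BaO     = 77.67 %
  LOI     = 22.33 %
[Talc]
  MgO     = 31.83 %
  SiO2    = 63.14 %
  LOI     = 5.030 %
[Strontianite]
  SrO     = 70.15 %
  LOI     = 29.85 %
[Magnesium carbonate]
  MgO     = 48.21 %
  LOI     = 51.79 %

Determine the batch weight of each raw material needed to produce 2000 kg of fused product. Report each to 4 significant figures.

Each numeric step holds exact precision through every step; rounding to four significant digits applies to each intermediate as displayed — each reported number is rounded exactly once — derived quantities (six oxide percentages, net glass mass, the totals, ignition loss, yield) are recomputed using the weight values per 2000 kg of glass at full precision as set out in the question or the answer.
The oxide mass targets at 2000 kg fused product:
  SrO: 17.03% × 2000 = 340.6 kg
  MgO: 12.14% × 2000 = 242.8 kg
  PbO: 18.54% × 2000 = 370.8 kg
  BaO: 14.01% × 2000 = 280.2 kg
  SiO2: 38.20% × 2000 = 764.0 kg
  Al2O3: 0.08461% × 2000 = 1.692 kg
Per-oxide balance check applying the batch weights above, on the stated basis (each sum matches its target mass net of answer rounding effects):
  SrO: 485.5·0.7015 = 340.6 kg (target 340.6 kg)
  MgO: 321.2·0.3183 + 291.6·0.4821 = 242.8 kg (target 242.8 kg)
  PbO: 379.7·0.9765 = 370.8 kg (target 370.8 kg)
  BaO: 360.8·0.7767 = 280.2 kg (target 280.2 kg)
  SiO2: 564.1·0.9949 + 321.2·0.6314 = 764.0 kg (target 764.0 kg)
  Al2O3: 564.1·0.003000 = 1.692 kg (target 1.692 kg)
Auditing the glass mass value: total batch − LOI = 2000 kg (summing oxide targets gives 2000 kg; stated basis 2000 kg — gaps are rounding artifacts).
Total batch = Σ batch = 2403 kg; LOI removed, Σ of batch·LOI: 402.8 kg; yield: glass divided by total = 83.24%.

Batch per 2000 kg fused product:
  Minium: 379.7 kg
  Sand: 564.1 kg
  Witherite: 360.8 kg
  Talc: 321.2 kg
  Strontianite: 485.5 kg
  Magnesium carbonate: 291.6 kg
Total batch = 2403 kg; LOI loss = 402.8 kg; yield = 83.24%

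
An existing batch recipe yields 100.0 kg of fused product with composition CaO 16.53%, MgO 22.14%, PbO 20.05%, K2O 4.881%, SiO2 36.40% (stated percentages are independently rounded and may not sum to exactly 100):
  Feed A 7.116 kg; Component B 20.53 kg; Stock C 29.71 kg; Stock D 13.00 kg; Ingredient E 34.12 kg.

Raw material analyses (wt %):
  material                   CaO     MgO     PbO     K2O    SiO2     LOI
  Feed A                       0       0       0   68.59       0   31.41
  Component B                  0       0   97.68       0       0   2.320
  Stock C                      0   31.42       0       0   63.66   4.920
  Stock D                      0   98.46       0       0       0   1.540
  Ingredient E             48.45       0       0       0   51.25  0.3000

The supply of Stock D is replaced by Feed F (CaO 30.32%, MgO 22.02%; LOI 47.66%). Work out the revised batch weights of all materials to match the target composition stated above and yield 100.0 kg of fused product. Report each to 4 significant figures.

All arithmetic runs at full precision all the way through; the intermediate values appear (rounded to four significant digits) across the worked steps. Every reported result takes just one rounding — all derived quantities, which include net glass mass, the totals, five oxide percentages, ignition loss, the yield, are carried in full float precision, exactly as printed in the problem or the answer, from the weighed amounts at 100.0 kg of glass.
Oxide-by-oxide targets in 100.0 kg fused product:
  CaO: 16.53% × 100.0 = 16.53 kg
  MgO: 22.14% × 100.0 = 22.14 kg
  PbO: 20.05% × 100.0 = 20.05 kg
  K2O: 4.881% × 100.0 = 4.881 kg
  SiO2: 36.40% × 100.0 = 36.40 kg
Balance tally, oxide-wise, from the weights as reported, per the basis as stated (every target is met by its sum net of answer rounding effects):
  CaO: 33.83·0.3032 + 12.95·0.4845 = 16.53 kg (target 16.53 kg)
  MgO: 46.76·0.3142 + 33.83·0.2202 = 22.14 kg (target 22.14 kg)
  PbO: 20.53·0.9768 = 20.05 kg (target 20.05 kg)
  K2O: 7.116·0.6859 = 4.881 kg (target 4.881 kg)
  SiO2: 46.76·0.6366 + 12.95·0.5125 = 36.40 kg (target 36.40 kg)
Glass mass check: batch Σ − ignition loss = 100.0 kg (the Σ of target masses is 100.0 kg; against the stated basis, 100.0 kg — rounding explains the deltas).
Adding the batch up: Σ batch = 121.2 kg; the LOI term Σ batch·LOI equals 21.17 kg; glass ÷ batch gives a yield of 82.53%.

Revised batch per 100.0 kg fused product:
  Feed A: 7.116 kg
  Component B: 20.53 kg
  Stock C: 46.76 kg
  Feed F: 33.83 kg
  Ingredient E: 12.95 kg
Total batch = 121.2 kg; LOI loss = 21.17 kg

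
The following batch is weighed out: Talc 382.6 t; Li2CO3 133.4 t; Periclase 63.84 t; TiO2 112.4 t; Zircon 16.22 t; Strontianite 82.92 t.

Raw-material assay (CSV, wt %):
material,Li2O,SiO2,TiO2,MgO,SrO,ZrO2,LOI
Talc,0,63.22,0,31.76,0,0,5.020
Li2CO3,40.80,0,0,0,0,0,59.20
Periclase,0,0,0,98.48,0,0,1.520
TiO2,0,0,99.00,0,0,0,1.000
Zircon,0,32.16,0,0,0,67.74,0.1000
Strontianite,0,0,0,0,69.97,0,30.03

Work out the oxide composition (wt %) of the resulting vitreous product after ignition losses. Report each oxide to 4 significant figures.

All arithmetic carries full precision from first step to last — values along the way are displayed, with 4-significant-figure rounding, across the worked steps; each reported figure undergoes a single rounding; derived quantities are recomputed from the batch weights at 666.2 t of glass in full float precision (net glass mass, yield, the totals, ignition loss, six oxide percentages), precisely as stated by question or answer.
Oxide masses out of the charge:
  Li2O: 133.4·0.4080 = 54.43 t
  SiO2: 382.6·0.6322 + 16.22·0.3216 = 247.1 t
  TiO2: 112.4·0.9900 = 111.3 t
  MgO: 382.6·0.3176 + 63.84·0.9848 = 184.4 t
  SrO: 82.92·0.6997 = 58.02 t
  ZrO2: 16.22·0.6774 = 10.99 t
LOI: 382.6·0.05020 + 133.4·0.5920 + 63.84·0.01520 + 112.4·0.01000 + 16.22·0.001000 + 82.92·0.3003 = 125.2 t
Net of LOI, the glass mass = 791.4 − 125.2 = 666.2 t (= the summed oxide contributions)
oxide / glass × 100 gives the wt %

Glass mass = 666.2 t (batch 791.4 − LOI 125.2).
Composition: Li2O 8.170%, SiO2 37.09%, TiO2 16.70%, MgO 27.68%, SrO 8.709%, ZrO2 1.649%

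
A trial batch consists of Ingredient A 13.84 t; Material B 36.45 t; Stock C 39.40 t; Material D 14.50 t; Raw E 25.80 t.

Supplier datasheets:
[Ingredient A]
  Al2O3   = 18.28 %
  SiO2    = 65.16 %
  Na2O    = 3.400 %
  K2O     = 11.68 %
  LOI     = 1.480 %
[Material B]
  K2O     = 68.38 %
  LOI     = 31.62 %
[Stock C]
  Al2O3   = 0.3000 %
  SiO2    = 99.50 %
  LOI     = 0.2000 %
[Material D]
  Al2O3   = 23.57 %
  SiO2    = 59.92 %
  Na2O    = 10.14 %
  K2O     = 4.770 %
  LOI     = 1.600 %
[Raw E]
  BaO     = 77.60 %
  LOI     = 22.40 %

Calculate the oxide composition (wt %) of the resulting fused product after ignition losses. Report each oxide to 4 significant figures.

Intermediates appear with 4-significant-figure rounding in the working; the working math keeps exact precision in every operation — each reported number is rounded exactly once — the derived quantities, including five oxide percentages, totals, the yield, LOI, glass mass, are rebuilt from the batch weights for 112.2 t of glass in full precision precisely as stated by question or answer.
Mass of each oxide from the mix:
  Al2O3: 13.84·0.1828 + 39.40·0.003000 + 14.50·0.2357 = 6.066 t
  BaO: 25.80·0.7760 = 20.02 t
  SiO2: 13.84·0.6516 + 39.40·0.9950 + 14.50·0.5992 = 56.91 t
  Na2O: 13.84·0.03400 + 14.50·0.1014 = 1.941 t
  K2O: 13.84·0.1168 + 36.45·0.6838 + 14.50·0.04770 = 27.23 t
LOI: 13.84·0.01480 + 36.45·0.3162 + 39.40·0.002000 + 14.50·0.01600 + 25.80·0.2240 = 17.82 t
Resulting glass, batch − LOI: 130.0 − 17.82 = 112.2 t (equal to the oxide-mass sum)
each oxide over glass, ×100, is wt %

Glass mass = 112.2 t (batch 130.0 − LOI 17.82).
Composition: Al2O3 5.408%, BaO 17.85%, SiO2 50.74%, Na2O 1.730%, K2O 24.28%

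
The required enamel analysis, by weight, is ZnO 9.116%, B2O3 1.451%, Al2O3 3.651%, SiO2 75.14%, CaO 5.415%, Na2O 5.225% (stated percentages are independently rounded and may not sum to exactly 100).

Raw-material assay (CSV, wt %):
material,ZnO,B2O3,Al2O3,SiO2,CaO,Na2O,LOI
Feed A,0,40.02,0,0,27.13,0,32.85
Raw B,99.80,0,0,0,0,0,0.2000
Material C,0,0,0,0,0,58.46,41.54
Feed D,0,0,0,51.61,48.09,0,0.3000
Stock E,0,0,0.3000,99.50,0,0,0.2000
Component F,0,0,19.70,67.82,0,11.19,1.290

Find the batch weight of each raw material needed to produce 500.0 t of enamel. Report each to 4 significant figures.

Batch per 500.0 t enamel:
  Feed A: 18.13 t
  Raw B: 45.67 t
  Material C: 27.81 t
  Feed D: 46.07 t
  Stock E: 293.6 t
  Component F: 88.19 t
Total batch = 519.5 t; LOI loss = 19.46 t; yield = 96.25%

Intermediates are printed (rounded to four significant digits) alongside each step. All arithmetic carries exact precision throughout. Every reported result is rounded once only; all derived quantities are re-derived in full float precision (the yield, the six compositions, the totals, glass mass, LOI) using the weight values on 500.0 t of glass as quoted within either problem or answer.
Oxide-by-oxide targets in 500.0 t enamel:
  ZnO: 9.116% × 500.0 = 45.58 t
  B2O3: 1.451% × 500.0 = 7.255 t
  Al2O3: 3.651% × 500.0 = 18.26 t
  SiO2: 75.14% × 500.0 = 375.7 t
  CaO: 5.415% × 500.0 = 27.08 t
  Na2O: 5.225% × 500.0 = 26.12 t
Oxide-by-oxide audit from the weights as reported, at the basis given (sums match the target masses net of answer rounding effects):
  ZnO: 45.67·0.9980 = 45.58 t (target 45.58 t)
  B2O3: 18.13·0.4002 = 7.256 t (target 7.255 t)
  Al2O3: 293.6·0.003000 + 88.19·0.1970 = 18.25 t (target 18.26 t)
  SiO2: 46.07·0.5161 + 293.6·0.9950 + 88.19·0.6782 = 375.7 t (target 375.7 t)
  CaO: 18.13·0.2713 + 46.07·0.4809 = 27.07 t (target 27.08 t)
  Na2O: 27.81·0.5846 + 88.19·0.1119 = 26.13 t (target 26.12 t)
Glass mass check: batch total minus LOI = 500.0 t (per-oxide target masses sum to 500.0 t; against the stated basis, 500.0 t — deltas are rounding alone).
Batch grand total — Σ batch = 519.5 t; LOI removed, Σ of batch·LOI: 19.46 t; yield, glass over the total, = 96.25%.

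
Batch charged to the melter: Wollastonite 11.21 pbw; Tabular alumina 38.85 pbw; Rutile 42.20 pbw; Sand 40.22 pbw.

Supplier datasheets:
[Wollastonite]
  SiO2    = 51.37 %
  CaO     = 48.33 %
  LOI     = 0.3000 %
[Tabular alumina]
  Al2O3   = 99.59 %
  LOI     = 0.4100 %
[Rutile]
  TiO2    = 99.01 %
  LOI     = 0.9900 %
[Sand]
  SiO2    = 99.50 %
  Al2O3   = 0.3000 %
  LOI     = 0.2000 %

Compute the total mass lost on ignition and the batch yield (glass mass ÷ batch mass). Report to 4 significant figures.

LOI loss = 0.6911 pbw; glass = 131.8 pbw; yield = 99.48%

All internal work holds exact precision in every operation. Intermediates are printed rounded off to 4 significant figures across the worked steps; each reported figure sees exactly one rounding — derived quantities, including glass mass, LOI, totals, yield, the four compositions, are carried from the batch weights for 131.8 pbw of glass in full precision exactly as printed in either problem or answer.
Each material's LOI contribution:
  Wollastonite: 11.21 × 0.003000 = 0.03363 pbw
  Tabular alumina: 38.85 × 0.004100 = 0.1593 pbw
  Rutile: 42.20 × 0.009900 = 0.4178 pbw
  Sand: 40.22 × 0.002000 = 0.08044 pbw
Total LOI = 0.6911 pbw
Glass = batch − LOI = 132.5 − 0.6911 = 131.8 pbw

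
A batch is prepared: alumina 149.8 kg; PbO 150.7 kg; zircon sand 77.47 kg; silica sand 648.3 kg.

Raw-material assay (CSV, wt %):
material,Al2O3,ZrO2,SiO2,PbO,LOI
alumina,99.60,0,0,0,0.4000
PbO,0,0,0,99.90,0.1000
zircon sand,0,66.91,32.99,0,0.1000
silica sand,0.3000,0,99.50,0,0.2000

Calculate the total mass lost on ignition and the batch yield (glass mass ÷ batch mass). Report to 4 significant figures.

Every computation maintains full precision from first step to last. The intermediate values are printed rounded to 4 significant figures between the steps; each reported number is rounded just once — the derived quantities, which include net glass mass, the totals, LOI, four oxide percentages, yield, are computed at full precision, precisely as stated by the problem or the answer, from the weighed amounts at 1024 kg of glass.
Loss on ignition, line by line:
  alumina: 149.8 × 0.004000 = 0.5992 kg
  PbO: 150.7 × 0.001000 = 0.1507 kg
  zircon sand: 77.47 × 0.001000 = 0.07747 kg
  silica sand: 648.3 × 0.002000 = 1.297 kg
Total LOI = 2.124 kg
Glass = batch − LOI = 1026 − 2.124 = 1024 kg

LOI loss = 2.124 kg; glass = 1024 kg; yield = 99.79%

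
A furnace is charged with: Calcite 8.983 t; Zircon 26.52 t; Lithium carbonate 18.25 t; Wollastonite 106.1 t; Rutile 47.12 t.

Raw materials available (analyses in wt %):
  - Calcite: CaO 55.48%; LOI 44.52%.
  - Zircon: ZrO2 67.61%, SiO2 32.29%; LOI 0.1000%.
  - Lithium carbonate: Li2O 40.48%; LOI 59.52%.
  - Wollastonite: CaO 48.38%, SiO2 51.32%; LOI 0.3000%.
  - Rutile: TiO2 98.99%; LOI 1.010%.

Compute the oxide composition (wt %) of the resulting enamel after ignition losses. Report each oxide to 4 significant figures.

Intermediates appear with 4-significant-digit rounding in the printout; each numeric step carries exact precision from start to finish; every reported number carries a single rounding; all derived quantities (net glass mass, the five compositions, ignition loss, totals, yield) are re-derived from the batch weights at 191.3 t of glass in exact precision, exactly as shown in the problem or the answer.
Mass of each oxide from the mix:
  ZrO2: 26.52·0.6761 = 17.93 t
  CaO: 8.983·0.5548 + 106.1·0.4838 = 56.31 t
  Li2O: 18.25·0.4048 = 7.388 t
  SiO2: 26.52·0.3229 + 106.1·0.5132 = 63.01 t
  TiO2: 47.12·0.9899 = 46.64 t
LOI: 8.983·0.4452 + 26.52·0.001000 + 18.25·0.5952 + 106.1·0.003000 + 47.12·0.01010 = 15.68 t
Glass mass = batch − LOI = 207.0 − 15.68 = 191.3 t (= the summed oxide contributions)
percent share: oxide ÷ glass, ×100

Glass mass = 191.3 t (batch 207.0 − LOI 15.68).
Composition: ZrO2 9.373%, CaO 29.44%, Li2O 3.862%, SiO2 32.94%, TiO2 24.38%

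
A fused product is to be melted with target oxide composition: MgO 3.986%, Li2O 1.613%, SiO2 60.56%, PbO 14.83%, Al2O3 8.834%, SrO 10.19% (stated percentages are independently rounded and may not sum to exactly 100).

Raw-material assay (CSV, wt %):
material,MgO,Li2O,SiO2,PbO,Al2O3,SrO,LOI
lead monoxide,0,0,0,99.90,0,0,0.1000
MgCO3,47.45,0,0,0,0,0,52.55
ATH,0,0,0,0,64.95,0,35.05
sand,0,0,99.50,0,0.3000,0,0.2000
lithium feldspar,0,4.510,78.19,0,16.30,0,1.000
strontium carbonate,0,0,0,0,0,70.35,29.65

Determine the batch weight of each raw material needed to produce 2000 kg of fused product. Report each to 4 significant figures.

Intermediates are displayed, rounded to 4 significant figures, within the worked lines. Full float precision is held from first step to last. Exactly one rounding goes into each reported value; derived quantities, which include ignition loss, the yield, six oxide percentages, the totals, net glass mass, are computed in full float precision, as they appear in either problem or answer, from the weighed amounts for 2000 kg of glass.
Oxide-by-oxide targets in 2000 kg fused product:
  MgO: 3.986% × 2000 = 79.72 kg
  Li2O: 1.613% × 2000 = 32.26 kg
  SiO2: 60.56% × 2000 = 1211 kg
  PbO: 14.83% × 2000 = 296.6 kg
  Al2O3: 8.834% × 2000 = 176.7 kg
  SrO: 10.19% × 2000 = 203.8 kg
A balance pass over the oxides, using the reported weights, on the stated basis (delivered sums recover each target within answer rounding):
  MgO: 168.0·0.4745 = 79.72 kg (target 79.72 kg)
  Li2O: 715.3·0.04510 = 32.26 kg (target 32.26 kg)
  SiO2: 655.2·0.9950 + 715.3·0.7819 = 1211 kg (target 1211 kg)
  PbO: 296.9·0.9990 = 296.6 kg (target 296.6 kg)
  Al2O3: 89.49·0.6495 + 655.2·0.003000 + 715.3·0.1630 = 176.7 kg (target 176.7 kg)
  SrO: 289.7·0.7035 = 203.8 kg (target 203.8 kg)
Auditing the glass mass value: total charge less LOI = 2000 kg (summing oxide targets gives 2000 kg; the stated basis being 2000 kg — any gap is answer rounding).
Whole-batch sum: Σ batch = 2215 kg; the LOI term Σ batch·LOI equals 214.3 kg; the yield ratio, glass ÷ batch: 90.32%.

Batch per 2000 kg fused product:
  lead monoxide: 296.9 kg
  MgCO3: 168.0 kg
  ATH: 89.49 kg
  sand: 655.2 kg
  lithium feldspar: 715.3 kg
  strontium carbonate: 289.7 kg
Total batch = 2215 kg; LOI loss = 214.3 kg; yield = 90.32%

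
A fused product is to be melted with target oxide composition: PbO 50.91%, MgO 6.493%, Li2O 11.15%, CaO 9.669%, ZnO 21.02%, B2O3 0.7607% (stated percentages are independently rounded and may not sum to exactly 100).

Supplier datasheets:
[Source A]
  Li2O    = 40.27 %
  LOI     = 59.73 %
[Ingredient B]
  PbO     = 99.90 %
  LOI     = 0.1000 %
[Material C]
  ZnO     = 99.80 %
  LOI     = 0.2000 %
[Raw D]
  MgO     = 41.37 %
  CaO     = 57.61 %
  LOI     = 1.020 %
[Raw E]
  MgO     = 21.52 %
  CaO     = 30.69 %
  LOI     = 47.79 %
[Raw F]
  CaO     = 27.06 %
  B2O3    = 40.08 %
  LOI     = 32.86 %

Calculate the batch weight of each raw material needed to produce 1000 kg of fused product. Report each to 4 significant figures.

Working values appear rounded to four significant digits when written out. Every computation carries full float precision from first step to last; exactly one rounding is applied to each reported value; all derived quantities, including glass mass, LOI, yield, six oxide percentages, the totals, are rebuilt from the batch weights per 1000 kg of glass in full float precision as quoted within the question or the answer.
Oxide mass targets, per 1000 kg fused product:
  PbO: 50.91% × 1000 = 509.1 kg
  MgO: 6.493% × 1000 = 64.93 kg
  Li2O: 11.15% × 1000 = 111.5 kg
  CaO: 9.669% × 1000 = 96.69 kg
  ZnO: 21.02% × 1000 = 210.2 kg
  B2O3: 0.7607% × 1000 = 7.607 kg
Per-oxide balance check working from each reported weight, versus the basis set out (every target is met by its sum exact up to rounding of places):
  PbO: 509.6·0.9990 = 509.1 kg (target 509.1 kg)
  MgO: 75.16·0.4137 + 157.2·0.2152 = 64.92 kg (target 64.93 kg)
  Li2O: 276.9·0.4027 = 111.5 kg (target 111.5 kg)
  CaO: 75.16·0.5761 + 157.2·0.3069 + 18.98·0.2706 = 96.68 kg (target 96.69 kg)
  ZnO: 210.6·0.9980 = 210.2 kg (target 210.2 kg)
  B2O3: 18.98·0.4008 = 7.607 kg (target 7.607 kg)
Auditing the glass mass value: net batch after ignition = 1000 kg (the targets, summed, come to 1000 kg; versus the stated basis of 1000 kg — differing by rounding only).
Total batch = Σ batch = 1248 kg; the LOI term Σ batch·LOI equals 248.5 kg; the yield ratio, glass ÷ batch: 80.10%.

Batch per 1000 kg fused product:
  Source A: 276.9 kg
  Ingredient B: 509.6 kg
  Material C: 210.6 kg
  Raw D: 75.16 kg
  Raw E: 157.2 kg
  Raw F: 18.98 kg
Total batch = 1248 kg; LOI loss = 248.5 kg; yield = 80.10%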